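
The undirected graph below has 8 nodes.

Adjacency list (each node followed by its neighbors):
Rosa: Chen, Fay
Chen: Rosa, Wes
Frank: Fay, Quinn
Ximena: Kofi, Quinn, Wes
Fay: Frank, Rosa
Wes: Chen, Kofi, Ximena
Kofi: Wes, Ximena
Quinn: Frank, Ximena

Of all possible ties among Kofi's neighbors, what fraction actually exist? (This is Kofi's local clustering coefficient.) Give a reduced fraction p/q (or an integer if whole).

Kofi's neighbors: Wes and Ximena (k = 2).
Possible neighbor pairs: C(2,2) = 1. Edges among them: Wes–Ximena → e = 1.
Clustering(Kofi) = 1/1.

1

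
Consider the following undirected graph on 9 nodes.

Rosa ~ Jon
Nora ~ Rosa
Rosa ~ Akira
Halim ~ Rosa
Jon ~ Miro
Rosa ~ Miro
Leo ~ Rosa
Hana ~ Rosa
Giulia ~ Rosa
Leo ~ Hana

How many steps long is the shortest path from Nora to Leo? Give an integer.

2

One shortest route is Nora – Rosa – Leo, which uses 2 edges, and Nora and Leo are not directly tied, so nothing shorter exists. So d(Nora,Leo) = 2.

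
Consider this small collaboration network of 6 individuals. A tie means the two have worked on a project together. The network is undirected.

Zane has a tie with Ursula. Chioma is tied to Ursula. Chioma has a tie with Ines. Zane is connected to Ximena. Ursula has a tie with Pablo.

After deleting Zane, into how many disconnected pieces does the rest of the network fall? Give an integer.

Without Zane, the remaining ties split the others into: {Ximena}; {Chioma, Ines, Pablo, Ursula}.
That's 2 separate components.

2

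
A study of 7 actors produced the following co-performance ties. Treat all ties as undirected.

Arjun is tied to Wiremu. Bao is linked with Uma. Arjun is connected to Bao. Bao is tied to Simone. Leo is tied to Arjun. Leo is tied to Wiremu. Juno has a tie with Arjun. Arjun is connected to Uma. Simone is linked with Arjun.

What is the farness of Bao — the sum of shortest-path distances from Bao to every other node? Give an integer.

Distances from Bao: Arjun:1, Juno:2, Leo:2, Simone:1, Uma:1, Wiremu:2.
Sum = 1 + 2 + 2 + 1 + 1 + 2 = 9.

9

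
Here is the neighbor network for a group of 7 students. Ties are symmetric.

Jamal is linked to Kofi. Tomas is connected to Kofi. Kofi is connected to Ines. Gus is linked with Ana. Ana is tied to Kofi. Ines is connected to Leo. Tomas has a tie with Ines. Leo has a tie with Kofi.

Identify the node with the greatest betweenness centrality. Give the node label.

Kofi

Unnormalized betweenness of each node: Ana:5, Gus:0, Ines:1/2, Jamal:0, Kofi:23/2, Leo:0, Tomas:0.
Kofi has the largest value, 23/2, making it the main broker — the node through which the most shortest paths run.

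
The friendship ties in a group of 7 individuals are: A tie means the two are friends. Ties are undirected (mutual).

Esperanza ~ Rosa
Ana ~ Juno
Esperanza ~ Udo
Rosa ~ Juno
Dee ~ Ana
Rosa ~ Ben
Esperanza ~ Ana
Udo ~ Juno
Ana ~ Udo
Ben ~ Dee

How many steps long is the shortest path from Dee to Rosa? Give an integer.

One shortest route is Dee – Ben – Rosa, which uses 2 edges, and Dee and Rosa are not directly tied, so nothing shorter exists. So d(Dee,Rosa) = 2.

2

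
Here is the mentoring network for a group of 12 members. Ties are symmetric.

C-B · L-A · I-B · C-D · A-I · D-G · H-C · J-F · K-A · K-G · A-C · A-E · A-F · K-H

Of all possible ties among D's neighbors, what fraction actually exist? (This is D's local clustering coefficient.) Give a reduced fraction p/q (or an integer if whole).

D's neighbors: C and G (k = 2).
Possible neighbor pairs: C(2,2) = 1. Edges among them: none → e = 0.
Clustering(D) = 0/1.

0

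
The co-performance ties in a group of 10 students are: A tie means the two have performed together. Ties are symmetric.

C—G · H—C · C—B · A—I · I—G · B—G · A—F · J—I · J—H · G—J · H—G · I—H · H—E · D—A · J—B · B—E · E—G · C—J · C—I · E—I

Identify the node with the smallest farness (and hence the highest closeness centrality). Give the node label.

I

Farness (sum of distances to all others) for each node — A:16, B:19, C:15, D:24, E:16, F:24, G:14, H:15, I:12, J:15.
The smallest farness is 12, for I, so I has the highest closeness.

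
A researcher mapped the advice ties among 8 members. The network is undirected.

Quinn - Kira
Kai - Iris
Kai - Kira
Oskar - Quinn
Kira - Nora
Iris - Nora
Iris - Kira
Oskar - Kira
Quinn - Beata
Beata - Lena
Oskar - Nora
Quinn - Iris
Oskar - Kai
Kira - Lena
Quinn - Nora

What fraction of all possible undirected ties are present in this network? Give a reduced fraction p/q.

15/28

There are 15 edges and 8 nodes, so the maximum possible is C(8,2) = 28.
Density = 15/28.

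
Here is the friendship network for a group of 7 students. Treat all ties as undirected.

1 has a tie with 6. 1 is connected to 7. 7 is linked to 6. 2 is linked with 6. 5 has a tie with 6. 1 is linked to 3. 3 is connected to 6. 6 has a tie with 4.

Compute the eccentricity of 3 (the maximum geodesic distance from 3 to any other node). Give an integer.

Distances from 3: 1:1, 2:2, 4:2, 5:2, 6:1, 7:2.
The largest is 2 (to 5, 2, 7, and 4), so the eccentricity of 3 is 2.

2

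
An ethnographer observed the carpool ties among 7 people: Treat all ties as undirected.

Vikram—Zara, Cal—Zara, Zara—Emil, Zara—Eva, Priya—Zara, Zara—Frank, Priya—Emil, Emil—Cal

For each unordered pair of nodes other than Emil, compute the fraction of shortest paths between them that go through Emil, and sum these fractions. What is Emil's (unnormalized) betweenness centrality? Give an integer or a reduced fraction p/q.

1/2

Pairs whose geodesics pass through Emil — Cal–Priya: 1/2.
All other pairs contribute 0.
Summing the contributions gives betweenness(Emil) = 1/2.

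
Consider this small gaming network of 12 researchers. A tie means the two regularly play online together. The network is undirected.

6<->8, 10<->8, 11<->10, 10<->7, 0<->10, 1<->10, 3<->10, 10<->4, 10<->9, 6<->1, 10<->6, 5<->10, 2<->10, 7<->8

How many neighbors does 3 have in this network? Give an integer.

1

3 is directly tied to 10. That is 1 neighbor, so the degree of 3 is 1.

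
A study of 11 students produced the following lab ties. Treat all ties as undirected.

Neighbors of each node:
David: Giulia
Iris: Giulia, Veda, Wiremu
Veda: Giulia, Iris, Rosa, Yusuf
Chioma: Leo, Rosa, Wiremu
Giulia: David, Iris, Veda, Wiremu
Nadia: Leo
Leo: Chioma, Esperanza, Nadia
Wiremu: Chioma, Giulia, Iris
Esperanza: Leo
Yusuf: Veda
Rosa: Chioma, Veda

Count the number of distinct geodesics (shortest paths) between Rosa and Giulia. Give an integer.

1

The shortest distance is 2, and the only length-2 path is Rosa–Veda–Giulia. So there is exactly 1 shortest path.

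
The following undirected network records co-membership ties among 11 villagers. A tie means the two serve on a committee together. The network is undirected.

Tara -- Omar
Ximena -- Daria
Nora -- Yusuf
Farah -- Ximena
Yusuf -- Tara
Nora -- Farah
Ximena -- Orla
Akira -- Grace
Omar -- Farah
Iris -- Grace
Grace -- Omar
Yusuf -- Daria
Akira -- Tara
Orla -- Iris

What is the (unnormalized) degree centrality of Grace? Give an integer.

Grace is directly tied to Akira, Iris, and Omar. That is 3 neighbors, so the degree of Grace is 3.

3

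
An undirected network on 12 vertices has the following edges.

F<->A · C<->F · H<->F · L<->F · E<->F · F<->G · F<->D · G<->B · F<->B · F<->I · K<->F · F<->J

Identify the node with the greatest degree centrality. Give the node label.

Degrees — A:1, B:2, C:1, D:1, E:1, F:11, G:2, H:1, I:1, J:1, K:1, L:1.
The maximum is 11, attained only by F.

F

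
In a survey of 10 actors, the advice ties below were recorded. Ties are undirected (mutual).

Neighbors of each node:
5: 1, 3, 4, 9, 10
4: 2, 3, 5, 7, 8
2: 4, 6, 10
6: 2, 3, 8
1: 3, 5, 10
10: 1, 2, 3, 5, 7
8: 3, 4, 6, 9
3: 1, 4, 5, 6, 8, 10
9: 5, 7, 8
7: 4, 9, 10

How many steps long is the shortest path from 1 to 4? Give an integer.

2

One shortest route is 1 – 5 – 4, which uses 2 edges, and 1 and 4 are not directly tied, so nothing shorter exists. So d(1,4) = 2.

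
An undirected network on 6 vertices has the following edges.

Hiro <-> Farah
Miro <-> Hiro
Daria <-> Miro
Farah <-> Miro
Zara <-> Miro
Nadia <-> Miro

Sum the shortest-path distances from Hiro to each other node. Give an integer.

8

Distances from Hiro: Daria:2, Farah:1, Miro:1, Nadia:2, Zara:2.
Sum = 2 + 1 + 1 + 2 + 2 = 8.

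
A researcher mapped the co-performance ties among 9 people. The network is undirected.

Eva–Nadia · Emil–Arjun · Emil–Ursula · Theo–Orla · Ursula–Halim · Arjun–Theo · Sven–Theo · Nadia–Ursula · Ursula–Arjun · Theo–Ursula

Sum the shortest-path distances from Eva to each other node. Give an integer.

23

Distances from Eva: Arjun:3, Emil:3, Halim:3, Nadia:1, Orla:4, Sven:4, Theo:3, Ursula:2.
Sum = 3 + 3 + 3 + 1 + 4 + 4 + 3 + 2 = 23.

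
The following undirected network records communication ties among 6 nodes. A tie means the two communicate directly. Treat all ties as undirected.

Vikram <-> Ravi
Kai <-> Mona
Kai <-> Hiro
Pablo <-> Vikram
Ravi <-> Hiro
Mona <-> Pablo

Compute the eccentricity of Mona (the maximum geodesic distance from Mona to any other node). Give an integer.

Distances from Mona: Hiro:2, Kai:1, Pablo:1, Ravi:3, Vikram:2.
The largest is 3 (to Ravi), so the eccentricity of Mona is 3.

3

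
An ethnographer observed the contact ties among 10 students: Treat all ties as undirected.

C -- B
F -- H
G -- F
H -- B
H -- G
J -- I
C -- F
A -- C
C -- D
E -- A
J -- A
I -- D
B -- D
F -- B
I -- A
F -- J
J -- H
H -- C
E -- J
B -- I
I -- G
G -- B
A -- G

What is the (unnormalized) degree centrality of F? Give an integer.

5

F is directly tied to B, C, G, H, and J. That is 5 neighbors, so the degree of F is 5.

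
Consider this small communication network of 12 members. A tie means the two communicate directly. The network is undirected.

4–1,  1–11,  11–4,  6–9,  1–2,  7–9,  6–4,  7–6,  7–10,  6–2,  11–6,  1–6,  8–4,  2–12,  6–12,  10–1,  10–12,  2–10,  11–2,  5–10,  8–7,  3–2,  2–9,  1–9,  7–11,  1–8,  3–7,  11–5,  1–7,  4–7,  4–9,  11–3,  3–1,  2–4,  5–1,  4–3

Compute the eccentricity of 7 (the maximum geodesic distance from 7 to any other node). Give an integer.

2

Distances from 7: 1:1, 2:2, 3:1, 4:1, 5:2, 6:1, 8:1, 9:1, 10:1, 11:1, 12:2.
The largest is 2 (to 2, 12, and 5), so the eccentricity of 7 is 2.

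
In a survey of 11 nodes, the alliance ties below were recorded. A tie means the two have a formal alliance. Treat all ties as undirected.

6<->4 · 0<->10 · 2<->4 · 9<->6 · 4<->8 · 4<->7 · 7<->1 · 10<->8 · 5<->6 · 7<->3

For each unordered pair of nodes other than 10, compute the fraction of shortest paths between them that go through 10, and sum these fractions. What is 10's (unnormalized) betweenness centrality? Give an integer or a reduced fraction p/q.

Pairs whose geodesics pass through 10 — 3–0: 1; 1–0: 1; 7–0: 1; 9–0: 1; 5–0: 1; 2–0: 1; 8–0: 1; 0–4: 1; 0–6: 1.
All other pairs contribute 0.
Summing the contributions gives betweenness(10) = 9.

9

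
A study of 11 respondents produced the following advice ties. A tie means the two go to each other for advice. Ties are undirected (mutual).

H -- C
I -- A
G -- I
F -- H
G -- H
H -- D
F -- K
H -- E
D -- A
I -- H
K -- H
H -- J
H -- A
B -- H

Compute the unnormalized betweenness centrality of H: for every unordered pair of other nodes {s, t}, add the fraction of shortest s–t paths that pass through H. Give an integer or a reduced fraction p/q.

Pairs whose geodesics pass through H — B–A: 1; B–G: 1; B–E: 1; B–C: 1; B–D: 1; B–I: 1; B–F: 1; B–J: 1; B–K: 1; A–G: 1/2; A–E: 1; A–C: 1; A–F: 1; A–J: 1 … (+27 more pairs).
All other pairs contribute 0.
Summing the contributions gives betweenness(H) = 40.

40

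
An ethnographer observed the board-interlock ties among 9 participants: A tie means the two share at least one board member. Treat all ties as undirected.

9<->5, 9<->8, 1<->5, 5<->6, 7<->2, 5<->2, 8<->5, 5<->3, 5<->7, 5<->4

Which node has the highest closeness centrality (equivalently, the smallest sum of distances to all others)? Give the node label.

5

Farness (sum of distances to all others) for each node — 1:15, 2:14, 3:15, 4:15, 5:8, 6:15, 7:14, 8:14, 9:14.
The smallest farness is 8, for 5, so 5 has the highest closeness.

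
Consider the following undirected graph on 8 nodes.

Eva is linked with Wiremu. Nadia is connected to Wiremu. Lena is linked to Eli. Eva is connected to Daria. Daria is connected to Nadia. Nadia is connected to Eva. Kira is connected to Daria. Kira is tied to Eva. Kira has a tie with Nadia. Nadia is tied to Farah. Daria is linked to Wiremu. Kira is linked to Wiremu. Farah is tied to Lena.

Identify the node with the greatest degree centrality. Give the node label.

Nadia

Degrees — Daria:4, Eli:1, Eva:4, Farah:2, Kira:4, Lena:2, Nadia:5, Wiremu:4.
The maximum is 5, attained only by Nadia.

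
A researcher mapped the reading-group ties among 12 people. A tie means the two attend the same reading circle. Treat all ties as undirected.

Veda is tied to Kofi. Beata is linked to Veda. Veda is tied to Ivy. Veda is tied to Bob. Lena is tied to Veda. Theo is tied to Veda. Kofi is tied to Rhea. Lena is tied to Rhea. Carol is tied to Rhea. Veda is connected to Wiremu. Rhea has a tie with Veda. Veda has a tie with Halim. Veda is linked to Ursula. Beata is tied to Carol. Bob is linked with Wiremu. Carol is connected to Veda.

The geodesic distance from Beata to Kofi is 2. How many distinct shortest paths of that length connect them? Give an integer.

The shortest distance is 2, and the only length-2 path is Beata–Veda–Kofi. So there is exactly 1 shortest path.

1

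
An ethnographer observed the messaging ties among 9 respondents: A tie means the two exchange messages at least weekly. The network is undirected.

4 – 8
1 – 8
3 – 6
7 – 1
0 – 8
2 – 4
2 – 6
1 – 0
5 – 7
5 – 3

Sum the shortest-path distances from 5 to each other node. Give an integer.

19

Distances from 5: 0:3, 1:2, 2:3, 3:1, 4:4, 6:2, 7:1, 8:3.
Sum = 3 + 2 + 3 + 1 + 4 + 2 + 1 + 3 = 19.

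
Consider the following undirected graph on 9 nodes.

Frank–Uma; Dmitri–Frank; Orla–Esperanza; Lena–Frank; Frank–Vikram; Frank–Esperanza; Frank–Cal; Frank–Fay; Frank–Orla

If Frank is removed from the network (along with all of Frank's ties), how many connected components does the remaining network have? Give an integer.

Without Frank, the remaining ties split the others into: {Fay}; {Lena}; {Dmitri}; {Esperanza, Orla}; {Vikram}; {Uma}; {Cal}.
That's 7 separate components.

7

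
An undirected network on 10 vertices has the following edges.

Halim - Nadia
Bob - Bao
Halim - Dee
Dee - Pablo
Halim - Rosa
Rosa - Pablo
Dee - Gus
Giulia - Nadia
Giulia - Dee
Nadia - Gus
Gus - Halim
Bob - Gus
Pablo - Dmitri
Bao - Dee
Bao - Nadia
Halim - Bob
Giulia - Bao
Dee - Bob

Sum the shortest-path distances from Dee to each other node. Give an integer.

Distances from Dee: Bao:1, Bob:1, Dmitri:2, Giulia:1, Gus:1, Halim:1, Nadia:2, Pablo:1, Rosa:2.
Sum = 1 + 1 + 2 + 1 + 1 + 1 + 2 + 1 + 2 = 12.

12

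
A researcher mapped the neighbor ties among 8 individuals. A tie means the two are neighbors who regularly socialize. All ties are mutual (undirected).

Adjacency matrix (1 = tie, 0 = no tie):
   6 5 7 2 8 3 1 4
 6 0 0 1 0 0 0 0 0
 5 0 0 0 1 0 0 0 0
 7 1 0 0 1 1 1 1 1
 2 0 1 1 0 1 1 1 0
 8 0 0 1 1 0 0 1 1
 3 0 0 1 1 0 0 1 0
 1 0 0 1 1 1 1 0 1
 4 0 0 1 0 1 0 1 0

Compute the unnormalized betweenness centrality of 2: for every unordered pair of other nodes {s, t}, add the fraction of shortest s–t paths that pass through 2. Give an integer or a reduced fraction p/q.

Pairs whose geodesics pass through 2 — 6–5: 1; 5–7: 1; 5–8: 1; 5–3: 1; 5–1: 1; 5–4: 3/3; 8–3: 1/3.
All other pairs contribute 0.
Summing the contributions gives betweenness(2) = 19/3.

19/3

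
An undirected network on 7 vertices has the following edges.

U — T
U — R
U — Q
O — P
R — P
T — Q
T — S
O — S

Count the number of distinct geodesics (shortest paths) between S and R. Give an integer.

2

The shortest distance is 3. The length-3 paths are: S–O–P–R; S–T–U–R.
That gives 2 distinct shortest paths.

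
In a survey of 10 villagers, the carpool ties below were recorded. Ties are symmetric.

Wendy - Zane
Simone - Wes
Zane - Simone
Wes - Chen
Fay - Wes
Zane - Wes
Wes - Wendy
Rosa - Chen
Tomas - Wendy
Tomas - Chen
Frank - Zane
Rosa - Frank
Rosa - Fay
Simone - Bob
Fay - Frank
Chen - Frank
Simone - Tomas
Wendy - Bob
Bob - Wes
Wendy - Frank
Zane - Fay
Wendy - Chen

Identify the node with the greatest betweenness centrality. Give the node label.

Unnormalized betweenness of each node: Bob:1/4, Chen:523/120, Fay:19/10, Frank:27/10, Rosa:11/24, Simone:23/12, Tomas:19/20, Wendy:41/8, Wes:643/120, Zane:179/60.
Wes has the largest value, 643/120, making it the main broker — the node through which the most shortest paths run.

Wes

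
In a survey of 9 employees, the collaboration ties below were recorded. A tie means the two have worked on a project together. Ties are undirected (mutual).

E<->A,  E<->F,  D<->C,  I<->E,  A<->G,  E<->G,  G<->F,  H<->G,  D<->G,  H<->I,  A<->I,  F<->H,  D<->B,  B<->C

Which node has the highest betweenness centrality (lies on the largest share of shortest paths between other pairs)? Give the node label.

Unnormalized betweenness of each node: A:4/3, B:0, C:0, D:12, E:7/3, F:1/3, G:49/3, H:11/6, I:5/6.
G has the largest value, 49/3, making it the main broker — the node through which the most shortest paths run.

G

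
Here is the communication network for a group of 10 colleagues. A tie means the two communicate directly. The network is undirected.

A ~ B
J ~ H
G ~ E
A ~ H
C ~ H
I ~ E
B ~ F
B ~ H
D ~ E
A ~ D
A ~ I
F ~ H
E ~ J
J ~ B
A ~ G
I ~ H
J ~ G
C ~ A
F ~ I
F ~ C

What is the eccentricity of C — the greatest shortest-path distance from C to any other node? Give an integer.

3

Distances from C: A:1, B:2, D:2, E:3, F:1, G:2, H:1, I:2, J:2.
The largest is 3 (to E), so the eccentricity of C is 3.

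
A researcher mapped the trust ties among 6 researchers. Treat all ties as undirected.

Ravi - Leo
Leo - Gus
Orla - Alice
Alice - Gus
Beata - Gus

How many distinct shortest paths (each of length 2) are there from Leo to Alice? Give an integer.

1

The shortest distance is 2, and the only length-2 path is Leo–Gus–Alice. So there is exactly 1 shortest path.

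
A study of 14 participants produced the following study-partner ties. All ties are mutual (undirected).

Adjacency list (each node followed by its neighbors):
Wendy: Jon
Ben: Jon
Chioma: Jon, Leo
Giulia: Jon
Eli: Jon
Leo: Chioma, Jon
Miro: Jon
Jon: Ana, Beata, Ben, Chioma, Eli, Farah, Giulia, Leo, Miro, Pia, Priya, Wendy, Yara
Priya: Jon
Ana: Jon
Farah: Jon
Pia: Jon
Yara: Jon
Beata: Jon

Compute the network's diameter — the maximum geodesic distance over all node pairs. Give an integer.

2

Eccentricity of each node (its greatest distance to any other): Ana:2, Beata:2, Ben:2, Chioma:2, Eli:2, Farah:2, Giulia:2, Jon:1, Leo:2, Miro:2, Pia:2, Priya:2, Wendy:2, Yara:2.
The maximum eccentricity is 2, realized for instance by the pair Wendy–Eli via Wendy – Jon – Eli. So the diameter is 2.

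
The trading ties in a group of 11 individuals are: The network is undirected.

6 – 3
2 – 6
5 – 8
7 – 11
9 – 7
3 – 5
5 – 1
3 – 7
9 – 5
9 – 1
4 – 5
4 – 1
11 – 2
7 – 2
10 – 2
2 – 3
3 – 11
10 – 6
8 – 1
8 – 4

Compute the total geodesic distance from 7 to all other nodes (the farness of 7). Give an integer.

Distances from 7: 1:2, 2:1, 3:1, 4:3, 5:2, 6:2, 8:3, 9:1, 10:2, 11:1.
Sum = 2 + 1 + 1 + 3 + 2 + 2 + 3 + 1 + 2 + 1 = 18.

18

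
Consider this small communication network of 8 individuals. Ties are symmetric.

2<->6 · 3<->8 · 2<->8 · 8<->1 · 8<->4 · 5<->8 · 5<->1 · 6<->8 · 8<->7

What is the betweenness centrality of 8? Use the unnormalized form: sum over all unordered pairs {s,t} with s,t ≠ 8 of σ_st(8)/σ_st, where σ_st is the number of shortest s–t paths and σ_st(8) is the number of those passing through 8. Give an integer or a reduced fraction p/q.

19

Pairs whose geodesics pass through 8 — 3–4: 1; 3–1: 1; 3–2: 1; 3–6: 1; 3–7: 1; 3–5: 1; 4–1: 1; 4–2: 1; 4–6: 1; 4–7: 1; 4–5: 1; 1–2: 1; 1–6: 1; 1–7: 1 … (+5 more pairs).
All other pairs contribute 0.
Summing the contributions gives betweenness(8) = 19.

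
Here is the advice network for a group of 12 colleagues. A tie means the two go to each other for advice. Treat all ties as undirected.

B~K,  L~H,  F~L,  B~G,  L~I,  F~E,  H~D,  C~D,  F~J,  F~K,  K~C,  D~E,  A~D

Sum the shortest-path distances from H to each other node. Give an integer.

27

Distances from H: A:2, B:4, C:2, D:1, E:2, F:2, G:5, I:2, J:3, K:3, L:1.
Sum = 2 + 4 + 2 + 1 + 2 + 2 + 5 + 2 + 3 + 3 + 1 = 27.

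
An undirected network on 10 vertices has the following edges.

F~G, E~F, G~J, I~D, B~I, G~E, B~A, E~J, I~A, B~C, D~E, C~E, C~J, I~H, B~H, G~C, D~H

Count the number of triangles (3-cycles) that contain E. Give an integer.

4

E's neighbors: C, D, F, G, and J.
Neighbor pairs that are themselves tied: E–C–G; E–C–J; E–F–G; E–G–J. Each forms one triangle with E, for 4 in total.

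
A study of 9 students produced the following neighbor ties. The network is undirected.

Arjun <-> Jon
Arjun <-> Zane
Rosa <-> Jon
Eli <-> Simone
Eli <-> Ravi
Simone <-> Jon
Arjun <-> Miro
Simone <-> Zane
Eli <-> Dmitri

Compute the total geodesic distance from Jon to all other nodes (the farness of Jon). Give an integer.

15

Distances from Jon: Arjun:1, Dmitri:3, Eli:2, Miro:2, Ravi:3, Rosa:1, Simone:1, Zane:2.
Sum = 1 + 3 + 2 + 2 + 3 + 1 + 1 + 2 = 15.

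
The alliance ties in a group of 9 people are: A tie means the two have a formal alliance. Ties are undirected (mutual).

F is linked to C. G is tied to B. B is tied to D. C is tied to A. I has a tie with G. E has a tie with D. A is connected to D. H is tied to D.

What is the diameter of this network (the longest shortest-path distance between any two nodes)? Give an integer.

Eccentricity of each node (its greatest distance to any other): A:4, B:4, C:5, D:3, E:4, F:6, G:5, H:4, I:6.
The maximum eccentricity is 6, realized for instance by the pair F–I via F – C – A – D – B – G – I. So the diameter is 6.

6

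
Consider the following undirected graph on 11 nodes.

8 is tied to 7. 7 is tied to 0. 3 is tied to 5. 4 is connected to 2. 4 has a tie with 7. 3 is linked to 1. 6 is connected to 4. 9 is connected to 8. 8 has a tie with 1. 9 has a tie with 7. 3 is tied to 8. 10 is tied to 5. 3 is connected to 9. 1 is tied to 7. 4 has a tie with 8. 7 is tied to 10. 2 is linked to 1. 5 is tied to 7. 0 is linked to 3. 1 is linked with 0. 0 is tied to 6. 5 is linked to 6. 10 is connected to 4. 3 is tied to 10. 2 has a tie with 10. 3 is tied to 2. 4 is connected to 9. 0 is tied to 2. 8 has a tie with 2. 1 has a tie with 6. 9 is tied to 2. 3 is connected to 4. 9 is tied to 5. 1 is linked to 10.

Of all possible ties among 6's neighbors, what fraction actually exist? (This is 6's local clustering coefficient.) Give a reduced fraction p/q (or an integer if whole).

1/6

6's neighbors: 0, 1, 4, and 5 (k = 4).
Possible neighbor pairs: C(4,2) = 6. Edges among them: 0–1 → e = 1.
Clustering(6) = 1/6.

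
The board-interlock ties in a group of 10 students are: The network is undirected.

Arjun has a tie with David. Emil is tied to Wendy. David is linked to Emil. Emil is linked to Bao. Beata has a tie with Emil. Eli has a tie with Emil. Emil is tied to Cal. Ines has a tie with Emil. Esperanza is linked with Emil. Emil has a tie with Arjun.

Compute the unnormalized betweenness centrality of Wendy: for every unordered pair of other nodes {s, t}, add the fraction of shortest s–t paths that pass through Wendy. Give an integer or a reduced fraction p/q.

0

No shortest path between any pair of other nodes passes through Wendy.
Summing the contributions gives betweenness(Wendy) = 0.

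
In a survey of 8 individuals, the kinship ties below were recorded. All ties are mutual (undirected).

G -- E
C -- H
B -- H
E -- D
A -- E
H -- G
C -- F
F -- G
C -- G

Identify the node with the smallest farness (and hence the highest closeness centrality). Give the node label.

G

Farness (sum of distances to all others) for each node — A:18, B:19, C:13, D:18, E:12, F:15, G:10, H:13.
The smallest farness is 10, for G, so G has the highest closeness.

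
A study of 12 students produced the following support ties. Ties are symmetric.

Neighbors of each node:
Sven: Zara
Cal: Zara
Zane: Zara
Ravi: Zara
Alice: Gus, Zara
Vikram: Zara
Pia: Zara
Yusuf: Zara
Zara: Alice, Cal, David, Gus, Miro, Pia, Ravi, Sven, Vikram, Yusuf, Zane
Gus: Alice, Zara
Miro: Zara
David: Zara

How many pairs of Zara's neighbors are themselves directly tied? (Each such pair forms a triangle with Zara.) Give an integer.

Zara's neighbors: Alice, Cal, David, Gus, Miro, Pia, Ravi, Sven, Vikram, Yusuf, and Zane.
Neighbor pairs that are themselves tied: Zara–Alice–Gus. Each forms one triangle with Zara, for 1 in total.

1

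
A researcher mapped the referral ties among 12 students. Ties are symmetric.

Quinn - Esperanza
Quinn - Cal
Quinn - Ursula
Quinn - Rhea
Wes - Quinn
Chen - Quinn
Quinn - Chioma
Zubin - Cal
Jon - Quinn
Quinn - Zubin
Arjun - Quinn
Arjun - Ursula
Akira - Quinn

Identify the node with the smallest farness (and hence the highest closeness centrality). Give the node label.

Quinn

Farness (sum of distances to all others) for each node — Akira:21, Arjun:20, Cal:20, Chen:21, Chioma:21, Esperanza:21, Jon:21, Quinn:11, Rhea:21, Ursula:20, Wes:21, Zubin:20.
The smallest farness is 11, for Quinn, so Quinn has the highest closeness.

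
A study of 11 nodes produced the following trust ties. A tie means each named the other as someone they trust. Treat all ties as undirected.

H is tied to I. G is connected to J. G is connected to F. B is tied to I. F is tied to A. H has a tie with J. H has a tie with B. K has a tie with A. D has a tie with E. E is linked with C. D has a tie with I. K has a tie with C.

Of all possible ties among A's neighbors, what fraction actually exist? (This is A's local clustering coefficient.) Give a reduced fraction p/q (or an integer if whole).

A's neighbors: F and K (k = 2).
Possible neighbor pairs: C(2,2) = 1. Edges among them: none → e = 0.
Clustering(A) = 0/1.

0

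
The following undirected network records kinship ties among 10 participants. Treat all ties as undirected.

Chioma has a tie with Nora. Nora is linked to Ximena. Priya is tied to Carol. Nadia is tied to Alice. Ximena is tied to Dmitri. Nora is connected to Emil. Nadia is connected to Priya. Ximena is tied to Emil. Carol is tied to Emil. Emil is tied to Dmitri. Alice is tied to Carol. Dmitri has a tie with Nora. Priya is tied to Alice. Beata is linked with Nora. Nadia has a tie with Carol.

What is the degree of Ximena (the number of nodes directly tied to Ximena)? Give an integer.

3

Ximena is directly tied to Dmitri, Emil, and Nora. That is 3 neighbors, so the degree of Ximena is 3.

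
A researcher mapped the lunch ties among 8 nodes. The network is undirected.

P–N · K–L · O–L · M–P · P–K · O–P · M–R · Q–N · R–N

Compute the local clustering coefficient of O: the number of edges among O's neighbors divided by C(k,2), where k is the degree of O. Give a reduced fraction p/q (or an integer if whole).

O's neighbors: L and P (k = 2).
Possible neighbor pairs: C(2,2) = 1. Edges among them: none → e = 0.
Clustering(O) = 0/1.

0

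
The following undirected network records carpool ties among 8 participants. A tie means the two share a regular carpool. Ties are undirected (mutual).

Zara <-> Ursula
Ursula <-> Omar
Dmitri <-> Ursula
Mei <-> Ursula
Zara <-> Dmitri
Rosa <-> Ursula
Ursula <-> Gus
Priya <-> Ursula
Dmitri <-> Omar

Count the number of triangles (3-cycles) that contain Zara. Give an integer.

1

Zara's neighbors: Dmitri and Ursula.
Neighbor pairs that are themselves tied: Zara–Dmitri–Ursula. Each forms one triangle with Zara, for 1 in total.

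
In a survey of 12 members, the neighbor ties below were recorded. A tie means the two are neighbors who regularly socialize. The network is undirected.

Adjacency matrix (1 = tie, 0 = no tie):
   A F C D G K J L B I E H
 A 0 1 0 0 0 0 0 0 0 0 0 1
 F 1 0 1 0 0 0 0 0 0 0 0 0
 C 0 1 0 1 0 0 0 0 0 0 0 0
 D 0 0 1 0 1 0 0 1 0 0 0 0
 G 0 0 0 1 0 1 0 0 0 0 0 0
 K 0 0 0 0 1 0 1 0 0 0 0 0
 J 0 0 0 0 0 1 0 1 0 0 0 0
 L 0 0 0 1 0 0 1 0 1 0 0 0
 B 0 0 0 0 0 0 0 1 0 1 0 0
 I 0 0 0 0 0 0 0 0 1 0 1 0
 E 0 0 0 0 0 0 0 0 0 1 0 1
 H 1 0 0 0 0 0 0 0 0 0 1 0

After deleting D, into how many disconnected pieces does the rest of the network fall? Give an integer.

D's neighbors (C, G, and L) remain reachable from one another through other ties, so the rest of the network stays in one piece.

1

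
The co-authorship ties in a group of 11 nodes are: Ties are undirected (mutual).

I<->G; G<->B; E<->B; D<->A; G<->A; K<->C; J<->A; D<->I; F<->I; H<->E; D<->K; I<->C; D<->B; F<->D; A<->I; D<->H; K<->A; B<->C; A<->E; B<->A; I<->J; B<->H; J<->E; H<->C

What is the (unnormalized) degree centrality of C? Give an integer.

C is directly tied to B, H, I, and K. That is 4 neighbors, so the degree of C is 4.

4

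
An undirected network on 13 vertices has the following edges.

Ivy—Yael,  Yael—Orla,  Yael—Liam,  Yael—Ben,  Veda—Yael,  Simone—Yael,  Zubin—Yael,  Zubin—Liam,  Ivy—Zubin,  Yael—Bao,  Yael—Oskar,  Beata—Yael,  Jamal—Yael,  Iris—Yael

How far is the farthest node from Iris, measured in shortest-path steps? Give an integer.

2

Distances from Iris: Bao:2, Beata:2, Ben:2, Ivy:2, Jamal:2, Liam:2, Orla:2, Oskar:2, Simone:2, Veda:2, Yael:1, Zubin:2.
The largest is 2 (to Oskar, Bao, Liam, Ivy, Veda, Simone, Orla, Zubin, Jamal, Beata, and Ben), so the eccentricity of Iris is 2.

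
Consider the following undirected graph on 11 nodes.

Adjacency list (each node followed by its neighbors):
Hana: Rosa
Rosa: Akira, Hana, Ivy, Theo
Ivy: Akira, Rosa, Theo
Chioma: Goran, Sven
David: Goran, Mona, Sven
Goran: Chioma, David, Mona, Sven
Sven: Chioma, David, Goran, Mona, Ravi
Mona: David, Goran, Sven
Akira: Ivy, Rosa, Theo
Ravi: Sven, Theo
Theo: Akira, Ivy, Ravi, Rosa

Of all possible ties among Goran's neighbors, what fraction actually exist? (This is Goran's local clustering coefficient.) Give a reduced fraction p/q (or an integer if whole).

2/3

Goran's neighbors: Chioma, David, Mona, and Sven (k = 4).
Possible neighbor pairs: C(4,2) = 6. Edges among them: Chioma–Sven, David–Mona, David–Sven, Mona–Sven → e = 4.
Clustering(Goran) = 4/6 = 2/3.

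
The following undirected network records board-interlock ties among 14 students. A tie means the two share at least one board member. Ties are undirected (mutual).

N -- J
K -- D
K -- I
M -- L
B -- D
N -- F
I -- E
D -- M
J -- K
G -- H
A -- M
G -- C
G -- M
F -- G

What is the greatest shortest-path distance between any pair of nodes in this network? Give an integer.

6

Eccentricity of each node (its greatest distance to any other): A:5, B:4, C:6, D:3, E:6, F:5, G:5, H:6, I:5, J:4, K:4, L:5, M:4, N:4.
The maximum eccentricity is 6, realized for instance by the pair E–C via E – I – K – D – M – G – C. So the diameter is 6.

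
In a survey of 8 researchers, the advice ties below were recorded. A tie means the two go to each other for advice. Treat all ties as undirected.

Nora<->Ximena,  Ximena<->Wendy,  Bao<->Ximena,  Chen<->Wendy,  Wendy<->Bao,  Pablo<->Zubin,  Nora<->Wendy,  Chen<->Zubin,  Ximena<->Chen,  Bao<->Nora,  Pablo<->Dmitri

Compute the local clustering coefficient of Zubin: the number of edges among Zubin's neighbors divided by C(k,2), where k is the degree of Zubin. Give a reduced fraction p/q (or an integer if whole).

Zubin's neighbors: Chen and Pablo (k = 2).
Possible neighbor pairs: C(2,2) = 1. Edges among them: none → e = 0.
Clustering(Zubin) = 0/1.

0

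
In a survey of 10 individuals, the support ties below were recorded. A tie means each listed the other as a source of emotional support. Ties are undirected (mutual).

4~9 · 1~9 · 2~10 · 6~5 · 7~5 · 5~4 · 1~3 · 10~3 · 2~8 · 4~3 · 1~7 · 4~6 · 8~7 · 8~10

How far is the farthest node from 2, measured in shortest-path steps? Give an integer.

Distances from 2: 1:3, 3:2, 4:3, 5:3, 6:4, 7:2, 8:1, 9:4, 10:1.
The largest is 4 (to 9 and 6), so the eccentricity of 2 is 4.

4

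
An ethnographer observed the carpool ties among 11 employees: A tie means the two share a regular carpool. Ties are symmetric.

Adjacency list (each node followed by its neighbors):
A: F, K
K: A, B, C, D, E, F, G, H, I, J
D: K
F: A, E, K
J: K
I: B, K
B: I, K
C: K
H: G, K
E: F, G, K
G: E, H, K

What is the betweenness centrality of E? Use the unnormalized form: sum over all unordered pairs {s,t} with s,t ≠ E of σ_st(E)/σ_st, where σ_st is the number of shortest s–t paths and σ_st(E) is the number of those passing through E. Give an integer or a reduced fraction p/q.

Pairs whose geodesics pass through E — G–F: 1/2.
All other pairs contribute 0.
Summing the contributions gives betweenness(E) = 1/2.

1/2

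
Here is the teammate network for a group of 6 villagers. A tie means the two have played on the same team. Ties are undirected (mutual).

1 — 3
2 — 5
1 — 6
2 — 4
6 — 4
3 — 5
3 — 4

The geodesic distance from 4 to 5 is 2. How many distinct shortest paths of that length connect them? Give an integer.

The shortest distance is 2. The length-2 paths are: 4–2–5; 4–3–5.
That gives 2 distinct shortest paths.

2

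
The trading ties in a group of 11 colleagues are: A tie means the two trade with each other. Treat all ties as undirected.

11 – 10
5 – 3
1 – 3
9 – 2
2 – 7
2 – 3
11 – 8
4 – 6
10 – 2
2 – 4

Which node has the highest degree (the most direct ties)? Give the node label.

Degrees — 1:1, 2:5, 3:3, 4:2, 5:1, 6:1, 7:1, 8:1, 9:1, 10:2, 11:2.
The maximum is 5, attained only by 2.

2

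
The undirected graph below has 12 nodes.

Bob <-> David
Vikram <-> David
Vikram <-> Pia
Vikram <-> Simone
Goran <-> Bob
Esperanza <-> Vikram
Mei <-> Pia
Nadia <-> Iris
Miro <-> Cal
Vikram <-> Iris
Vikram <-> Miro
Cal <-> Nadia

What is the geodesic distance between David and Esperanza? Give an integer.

One shortest route is David – Vikram – Esperanza, which uses 2 edges, and David and Esperanza are not directly tied, so nothing shorter exists. So d(David,Esperanza) = 2.

2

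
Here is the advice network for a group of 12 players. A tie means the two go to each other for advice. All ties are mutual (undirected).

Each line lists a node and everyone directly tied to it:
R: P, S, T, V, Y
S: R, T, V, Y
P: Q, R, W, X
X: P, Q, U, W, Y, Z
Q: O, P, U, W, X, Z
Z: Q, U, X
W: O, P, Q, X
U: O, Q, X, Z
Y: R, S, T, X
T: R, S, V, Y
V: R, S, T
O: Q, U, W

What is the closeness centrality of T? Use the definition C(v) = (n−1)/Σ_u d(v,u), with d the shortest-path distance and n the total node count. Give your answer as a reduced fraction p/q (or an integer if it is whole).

11/24

Distances from T: O:4, P:2, Q:3, R:1, S:1, U:3, V:1, W:3, X:2, Y:1, Z:3. Sum = 24.
n = 12, so closeness = 11/24.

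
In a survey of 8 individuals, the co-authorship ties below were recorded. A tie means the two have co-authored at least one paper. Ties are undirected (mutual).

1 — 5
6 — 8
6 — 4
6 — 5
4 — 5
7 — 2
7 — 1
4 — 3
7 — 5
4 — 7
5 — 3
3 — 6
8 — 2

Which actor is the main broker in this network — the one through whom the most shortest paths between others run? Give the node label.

7

Unnormalized betweenness of each node: 1:0, 2:3/2, 3:0, 4:4/3, 5:13/3, 6:23/6, 7:14/3, 8:4/3.
7 has the largest value, 14/3, making it the main broker — the node through which the most shortest paths run.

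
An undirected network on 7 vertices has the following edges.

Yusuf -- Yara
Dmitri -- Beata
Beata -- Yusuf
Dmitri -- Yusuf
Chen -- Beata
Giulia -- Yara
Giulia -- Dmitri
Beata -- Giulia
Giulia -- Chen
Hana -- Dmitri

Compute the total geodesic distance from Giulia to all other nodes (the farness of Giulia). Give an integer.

8

Distances from Giulia: Beata:1, Chen:1, Dmitri:1, Hana:2, Yara:1, Yusuf:2.
Sum = 1 + 1 + 1 + 2 + 1 + 2 = 8.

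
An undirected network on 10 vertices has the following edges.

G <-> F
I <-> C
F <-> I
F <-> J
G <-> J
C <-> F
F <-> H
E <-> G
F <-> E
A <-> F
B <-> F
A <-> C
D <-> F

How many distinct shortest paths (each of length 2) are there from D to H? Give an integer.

1

The shortest distance is 2, and the only length-2 path is D–F–H. So there is exactly 1 shortest path.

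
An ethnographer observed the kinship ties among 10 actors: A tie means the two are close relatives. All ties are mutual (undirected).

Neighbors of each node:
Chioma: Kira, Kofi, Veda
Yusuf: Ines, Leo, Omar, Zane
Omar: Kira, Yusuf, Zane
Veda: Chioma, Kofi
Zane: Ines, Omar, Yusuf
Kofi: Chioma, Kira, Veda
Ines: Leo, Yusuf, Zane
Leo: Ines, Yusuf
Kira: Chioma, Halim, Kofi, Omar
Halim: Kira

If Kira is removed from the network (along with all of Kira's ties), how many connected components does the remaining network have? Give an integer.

Without Kira, the remaining ties split the others into: {Ines, Leo, Omar, Yusuf, Zane}; {Chioma, Kofi, Veda}; {Halim}.
That's 3 separate components.

3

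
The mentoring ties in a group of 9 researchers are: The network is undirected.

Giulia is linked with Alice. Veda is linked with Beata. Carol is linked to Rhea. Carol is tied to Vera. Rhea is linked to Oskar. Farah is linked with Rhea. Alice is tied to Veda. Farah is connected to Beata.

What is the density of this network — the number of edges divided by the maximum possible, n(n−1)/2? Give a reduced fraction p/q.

There are 8 edges and 9 nodes, so the maximum possible is C(9,2) = 36.
Density = 8/36 = 2/9.

2/9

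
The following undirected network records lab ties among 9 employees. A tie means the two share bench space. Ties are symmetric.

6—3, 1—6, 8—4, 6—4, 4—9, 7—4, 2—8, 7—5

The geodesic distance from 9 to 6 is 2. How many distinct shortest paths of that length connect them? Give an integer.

1

The shortest distance is 2, and the only length-2 path is 9–4–6. So there is exactly 1 shortest path.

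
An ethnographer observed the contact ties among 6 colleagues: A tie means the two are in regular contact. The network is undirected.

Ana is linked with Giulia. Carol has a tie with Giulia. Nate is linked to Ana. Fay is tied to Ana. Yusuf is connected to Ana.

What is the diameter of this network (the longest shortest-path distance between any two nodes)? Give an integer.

Eccentricity of each node (its greatest distance to any other): Ana:2, Carol:3, Fay:3, Giulia:2, Nate:3, Yusuf:3.
The maximum eccentricity is 3, realized for instance by the pair Fay–Carol via Fay – Ana – Giulia – Carol. So the diameter is 3.

3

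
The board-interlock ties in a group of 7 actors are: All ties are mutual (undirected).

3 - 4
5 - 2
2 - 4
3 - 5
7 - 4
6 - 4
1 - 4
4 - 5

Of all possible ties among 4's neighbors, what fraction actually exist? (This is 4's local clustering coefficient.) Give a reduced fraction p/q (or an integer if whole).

4's neighbors: 1, 2, 3, 5, 6, and 7 (k = 6).
Possible neighbor pairs: C(6,2) = 15. Edges among them: 2–5, 3–5 → e = 2.
Clustering(4) = 2/15.

2/15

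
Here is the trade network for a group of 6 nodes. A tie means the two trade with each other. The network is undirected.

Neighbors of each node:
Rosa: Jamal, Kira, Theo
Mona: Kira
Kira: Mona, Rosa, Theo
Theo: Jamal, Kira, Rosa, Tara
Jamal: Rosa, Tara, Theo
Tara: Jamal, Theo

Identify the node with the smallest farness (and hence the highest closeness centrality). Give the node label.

Farness (sum of distances to all others) for each node — Jamal:8, Kira:7, Mona:11, Rosa:7, Tara:9, Theo:6.
The smallest farness is 6, for Theo, so Theo has the highest closeness.

Theo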